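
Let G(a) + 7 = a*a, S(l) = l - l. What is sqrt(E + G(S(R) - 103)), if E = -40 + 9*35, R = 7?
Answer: sqrt(10877) ≈ 104.29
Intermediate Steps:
S(l) = 0
G(a) = -7 + a**2 (G(a) = -7 + a*a = -7 + a**2)
E = 275 (E = -40 + 315 = 275)
sqrt(E + G(S(R) - 103)) = sqrt(275 + (-7 + (0 - 103)**2)) = sqrt(275 + (-7 + (-103)**2)) = sqrt(275 + (-7 + 10609)) = sqrt(275 + 10602) = sqrt(10877)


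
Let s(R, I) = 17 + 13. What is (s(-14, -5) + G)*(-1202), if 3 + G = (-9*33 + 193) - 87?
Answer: 197128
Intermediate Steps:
G = -194 (G = -3 + ((-9*33 + 193) - 87) = -3 + ((-297 + 193) - 87) = -3 + (-104 - 87) = -3 - 191 = -194)
s(R, I) = 30
(s(-14, -5) + G)*(-1202) = (30 - 194)*(-1202) = -164*(-1202) = 197128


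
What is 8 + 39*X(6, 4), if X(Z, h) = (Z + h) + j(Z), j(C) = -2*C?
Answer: -70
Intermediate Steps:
X(Z, h) = h - Z (X(Z, h) = (Z + h) - 2*Z = h - Z)
8 + 39*X(6, 4) = 8 + 39*(4 - 1*6) = 8 + 39*(4 - 6) = 8 + 39*(-2) = 8 - 78 = -70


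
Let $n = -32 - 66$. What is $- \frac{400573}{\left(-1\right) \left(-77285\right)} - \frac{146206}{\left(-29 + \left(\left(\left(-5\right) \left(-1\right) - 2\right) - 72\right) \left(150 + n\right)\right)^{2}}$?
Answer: $- \frac{5251871511507}{1011095619365} \approx -5.1942$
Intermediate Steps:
$n = -98$ ($n = -32 - 66 = -98$)
$- \frac{400573}{\left(-1\right) \left(-77285\right)} - \frac{146206}{\left(-29 + \left(\left(\left(-5\right) \left(-1\right) - 2\right) - 72\right) \left(150 + n\right)\right)^{2}} = - \frac{400573}{\left(-1\right) \left(-77285\right)} - \frac{146206}{\left(-29 + \left(\left(\left(-5\right) \left(-1\right) - 2\right) - 72\right) \left(150 - 98\right)\right)^{2}} = - \frac{400573}{77285} - \frac{146206}{\left(-29 + \left(\left(5 - 2\right) - 72\right) 52\right)^{2}} = \left(-400573\right) \frac{1}{77285} - \frac{146206}{\left(-29 + \left(3 - 72\right) 52\right)^{2}} = - \frac{400573}{77285} - \frac{146206}{\left(-29 - 3588\right)^{2}} = - \frac{400573}{77285} - \frac{146206}{\left(-3617\right)^{2}} = - \frac{400573}{77285} - \frac{146206}{13082689} = - \frac{5251871511507}{1011095619365}$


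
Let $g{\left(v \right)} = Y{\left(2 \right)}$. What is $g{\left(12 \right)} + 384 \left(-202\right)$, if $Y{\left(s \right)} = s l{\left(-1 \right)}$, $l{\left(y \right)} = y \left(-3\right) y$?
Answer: $-77574$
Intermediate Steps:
$l{\left(y \right)} = - 3 y^{2}$ ($l{\left(y \right)} = - 3 y y = - 3 y^{2}$)
$Y{\left(s \right)} = - 3 s$ ($Y{\left(s \right)} = s \left(- 3 \left(-1\right)^{2}\right) = s \left(\left(-3\right) 1\right) = s \left(-3\right) = - 3 s$)
$g{\left(v \right)} = -6$ ($g{\left(v \right)} = \left(-3\right) 2 = -6$)
$g{\left(12 \right)} + 384 \left(-202\right) = -6 + 384 \left(-202\right) = -6 - 77568 = -77574$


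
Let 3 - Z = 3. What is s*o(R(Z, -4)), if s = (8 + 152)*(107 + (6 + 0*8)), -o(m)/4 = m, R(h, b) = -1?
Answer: 72320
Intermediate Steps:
Z = 0 (Z = 3 - 1*3 = 3 - 3 = 0)
o(m) = -4*m
s = 18080 (s = 160*(107 + (6 + 0)) = 160*(107 + 6) = 160*113 = 18080)
s*o(R(Z, -4)) = 18080*(-4*(-1)) = 18080*4 = 72320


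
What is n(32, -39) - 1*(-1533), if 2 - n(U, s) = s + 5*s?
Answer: 1769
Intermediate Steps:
n(U, s) = 2 - 6*s (n(U, s) = 2 - (s + 5*s) = 2 - 6*s)
n(32, -39) - 1*(-1533) = (2 - 6*(-39)) - 1*(-1533) = (2 + 234) + 1533 = 236 + 1533 = 1769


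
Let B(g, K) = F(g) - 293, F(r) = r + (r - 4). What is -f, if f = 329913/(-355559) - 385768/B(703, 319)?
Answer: 137529157829/394314931 ≈ 348.78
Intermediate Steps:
F(r) = -4 + 2*r (F(r) = r + (-4 + r) = -4 + 2*r)
B(g, K) = -297 + 2*g (B(g, K) = (-4 + 2*g) - 293 = -297 + 2*g)
f = -137529157829/394314931 (f = 329913/(-355559) - 385768/(-297 + 2*703) = 329913*(-1/355559) - 385768/(-297 + 1406) = -329913/355559 - 385768/1109 = -137529157829/394314931 ≈ -348.78)
-f = -1*(-137529157829/394314931) = 137529157829/394314931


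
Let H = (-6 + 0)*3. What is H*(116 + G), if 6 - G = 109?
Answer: -234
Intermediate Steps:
G = -103 (G = 6 - 1*109 = 6 - 109 = -103)
H = -18 (H = -6*3 = -18)
H*(116 + G) = -18*(116 - 103) = -18*13 = -234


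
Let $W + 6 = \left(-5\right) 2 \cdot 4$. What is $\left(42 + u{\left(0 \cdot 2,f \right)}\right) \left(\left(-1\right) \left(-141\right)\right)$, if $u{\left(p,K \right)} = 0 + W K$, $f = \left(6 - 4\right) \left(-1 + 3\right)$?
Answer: $-20022$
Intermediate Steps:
$W = -46$ ($W = -6 + \left(-5\right) 2 \cdot 4 = -6 - 40 = -46$)
$f = 4$ ($f = 2 \cdot 2 = 4$)
$u{\left(p,K \right)} = - 46 K$ ($u{\left(p,K \right)} = 0 - 46 K = - 46 K$)
$\left(42 + u{\left(0 \cdot 2,f \right)}\right) \left(\left(-1\right) \left(-141\right)\right) = \left(42 - 184\right) \left(\left(-1\right) \left(-141\right)\right) = \left(42 - 184\right) 141 = \left(-142\right) 141 = -20022$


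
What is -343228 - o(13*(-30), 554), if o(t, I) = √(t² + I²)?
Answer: -343228 - 2*√114754 ≈ -3.4391e+5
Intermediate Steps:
o(t, I) = √(I² + t²)
-343228 - o(13*(-30), 554) = -343228 - √(554² + (13*(-30))²) = -343228 - √(306916 + (-390)²) = -343228 - √(306916 + 152100) = -343228 - √459016 = -343228 - 2*√114754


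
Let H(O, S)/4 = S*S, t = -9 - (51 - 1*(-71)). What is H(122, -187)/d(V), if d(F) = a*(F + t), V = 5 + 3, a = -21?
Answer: 139876/2583 ≈ 54.153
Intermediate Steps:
V = 8
t = -131 (t = -9 - (51 + 71) = -9 - 1*122 = -9 - 122 = -131)
H(O, S) = 4*S**2 (H(O, S) = 4*(S*S) = 4*S**2)
d(F) = 2751 - 21*F (d(F) = -21*(F - 131) = -21*(-131 + F) = 2751 - 21*F)
H(122, -187)/d(V) = (4*(-187)**2)/(2751 - 21*8) = (4*34969)/(2751 - 168) = 139876/2583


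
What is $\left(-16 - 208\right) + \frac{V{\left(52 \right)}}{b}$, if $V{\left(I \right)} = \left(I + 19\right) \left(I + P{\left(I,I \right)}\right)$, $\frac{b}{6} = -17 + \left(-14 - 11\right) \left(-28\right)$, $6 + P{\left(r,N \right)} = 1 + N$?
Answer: $- \frac{303641}{1366} \approx -222.28$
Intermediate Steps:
$P{\left(r,N \right)} = -5 + N$ ($P{\left(r,N \right)} = -6 + \left(1 + N\right) = -5 + N$)
$b = 4098$ ($b = 6 \left(-17 + \left(-14 - 11\right) \left(-28\right)\right) = 6 \left(-17 - -700\right) = 6 \left(-17 + 700\right) = 6 \cdot 683 = 4098$)
$V{\left(I \right)} = \left(-5 + 2 I\right) \left(19 + I\right)$ ($V{\left(I \right)} = \left(I + 19\right) \left(I + \left(-5 + I\right)\right) = \left(19 + I\right) \left(-5 + 2 I\right) = \left(-5 + 2 I\right) \left(19 + I\right)$)
$\left(-16 - 208\right) + \frac{V{\left(52 \right)}}{b} = \left(-16 - 208\right) + \frac{-95 + 2 \cdot 52^{2} + 33 \cdot 52}{4098} = \left(-16 - 208\right) + \left(-95 + 2 \cdot 2704 + 1716\right) \frac{1}{4098} = -224 + \left(-95 + 5408 + 1716\right) \frac{1}{4098} = -224 + 7029 \cdot \frac{1}{4098} = -224 + \frac{2343}{1366} = - \frac{303641}{1366}$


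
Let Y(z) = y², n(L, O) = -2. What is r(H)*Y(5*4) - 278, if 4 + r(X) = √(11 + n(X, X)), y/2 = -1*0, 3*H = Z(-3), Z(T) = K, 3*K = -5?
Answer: -278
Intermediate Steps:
K = -5/3 (K = (⅓)*(-5) = -5/3 ≈ -1.6667)
Z(T) = -5/3
H = -5/9 (H = (⅓)*(-5/3) = -5/9 ≈ -0.55556)
y = 0 (y = 2*(-1*0) = 2*0 = 0)
r(X) = -1 (r(X) = -4 + √(11 - 2) = -4 + √9 = -4 + 3 = -1)
Y(z) = 0 (Y(z) = 0² = 0)
r(H)*Y(5*4) - 278 = -1*0 - 278 = 0 - 278 = -278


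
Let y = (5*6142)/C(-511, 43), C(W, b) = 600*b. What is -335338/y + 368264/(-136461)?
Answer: -9081797899168/32236287 ≈ -2.8173e+5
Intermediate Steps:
y = 3071/2580 (y = (5*6142)/((600*43)) = 30710/25800 = 30710*(1/25800) = 3071/2580 ≈ 1.1903)
-335338/y + 368264/(-136461) = -335338/3071/2580 + 368264/(-136461) = -335338*2580/3071 + 368264*(-1/136461) = -865172040/3071 - 28328/10497 = -9081797899168/32236287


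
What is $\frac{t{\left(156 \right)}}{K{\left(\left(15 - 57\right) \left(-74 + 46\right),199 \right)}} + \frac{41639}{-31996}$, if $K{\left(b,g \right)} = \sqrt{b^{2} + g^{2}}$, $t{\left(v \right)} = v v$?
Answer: $- \frac{41639}{31996} + \frac{1872 \sqrt{1422577}}{109429} \approx 19.102$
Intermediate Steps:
$t{\left(v \right)} = v^{2}$
$\frac{t{\left(156 \right)}}{K{\left(\left(15 - 57\right) \left(-74 + 46\right),199 \right)}} + \frac{41639}{-31996} = \frac{156^{2}}{\sqrt{\left(\left(15 - 57\right) \left(-74 + 46\right)\right)^{2} + 199^{2}}} + \frac{41639}{-31996} = \frac{24336}{\sqrt{\left(\left(-42\right) \left(-28\right)\right)^{2} + 39601}} + 41639 \left(- \frac{1}{31996}\right) = \frac{24336}{\sqrt{1176^{2} + 39601}} - \frac{41639}{31996} = \frac{24336}{\sqrt{1382976 + 39601}} - \frac{41639}{31996} = \frac{24336}{\sqrt{1422577}} - \frac{41639}{31996} = 24336 \frac{\sqrt{1422577}}{1422577} - \frac{41639}{31996} = \frac{1872 \sqrt{1422577}}{109429} - \frac{41639}{31996} = - \frac{41639}{31996} + \frac{1872 \sqrt{1422577}}{109429}$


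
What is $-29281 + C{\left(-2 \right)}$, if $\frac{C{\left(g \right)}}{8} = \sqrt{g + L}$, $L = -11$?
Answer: $-29281 + 8 i \sqrt{13} \approx -29281.0 + 28.844 i$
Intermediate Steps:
$C{\left(g \right)} = 8 \sqrt{-11 + g}$ ($C{\left(g \right)} = 8 \sqrt{g - 11} = 8 \sqrt{-11 + g}$)
$-29281 + C{\left(-2 \right)} = -29281 + 8 \sqrt{-11 - 2} = -29281 + 8 \sqrt{-13} = -29281 + 8 i \sqrt{13}$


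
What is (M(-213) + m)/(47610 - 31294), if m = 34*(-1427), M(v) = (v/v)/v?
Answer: -10334335/3475308 ≈ -2.9736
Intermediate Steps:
M(v) = 1/v
m = -48518
(M(-213) + m)/(47610 - 31294) = (1/(-213) - 48518)/(47610 - 31294) = (-1/213 - 48518)/16316 = -10334335/213*1/16316 = -10334335/3475308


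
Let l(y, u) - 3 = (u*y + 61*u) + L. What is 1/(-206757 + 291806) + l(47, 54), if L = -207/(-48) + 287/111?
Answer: 882401322115/151047024 ≈ 5841.9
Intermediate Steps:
L = 12251/1776 (L = -207*(-1/48) + 287*(1/111) = 69/16 + 287/111 = 12251/1776 ≈ 6.8981)
l(y, u) = 17579/1776 + 61*u + u*y (l(y, u) = 3 + ((u*y + 61*u) + 12251/1776) = 3 + ((61*u + u*y) + 12251/1776) = 3 + (12251/1776 + 61*u + u*y) = 17579/1776 + 61*u + u*y)
1/(-206757 + 291806) + l(47, 54) = 1/(-206757 + 291806) + (17579/1776 + 61*54 + 54*47) = 1/85049 + (17579/1776 + 3294 + 2538) = 1/85049 + 10375211/1776 = 882401322115/151047024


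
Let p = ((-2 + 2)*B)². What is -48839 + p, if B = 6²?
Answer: -48839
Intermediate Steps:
B = 36
p = 0 (p = ((-2 + 2)*36)² = (0*36)² = 0² = 0)
-48839 + p = -48839 + 0 = -48839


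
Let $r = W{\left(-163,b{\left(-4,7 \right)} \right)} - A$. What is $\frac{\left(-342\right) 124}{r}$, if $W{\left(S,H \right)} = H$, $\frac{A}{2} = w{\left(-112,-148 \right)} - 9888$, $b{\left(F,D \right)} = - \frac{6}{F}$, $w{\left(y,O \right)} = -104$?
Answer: $- \frac{84816}{39971} \approx -2.1219$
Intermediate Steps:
$A = -19984$ ($A = 2 \left(-104 - 9888\right) = 2 \left(-9992\right) = -19984$)
$r = \frac{39971}{2}$ ($r = - \frac{6}{-4} - -19984 = \left(-6\right) \left(- \frac{1}{4}\right) + 19984 = \frac{3}{2} + 19984 = \frac{39971}{2} \approx 19986.0$)
$\frac{\left(-342\right) 124}{r} = \frac{\left(-342\right) 124}{\frac{39971}{2}} = \left(-42408\right) \frac{2}{39971} = - \frac{84816}{39971}$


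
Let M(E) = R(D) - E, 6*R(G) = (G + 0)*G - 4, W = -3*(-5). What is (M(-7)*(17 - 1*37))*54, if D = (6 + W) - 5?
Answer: -52920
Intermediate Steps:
W = 15
D = 16 (D = (6 + 15) - 5 = 21 - 5 = 16)
R(G) = -⅔ + G²/6 (R(G) = ((G + 0)*G - 4)/6 = (G*G - 4)/6 = (G² - 4)/6 = (-4 + G²)/6 = -⅔ + G²/6)
M(E) = 42 - E (M(E) = (-⅔ + (⅙)*16²) - E = (-⅔ + (⅙)*256) - E = (-⅔ + 128/3) - E = 42 - E)
(M(-7)*(17 - 1*37))*54 = ((42 - 1*(-7))*(17 - 1*37))*54 = ((42 + 7)*(17 - 37))*54 = (49*(-20))*54 = -980*54 = -52920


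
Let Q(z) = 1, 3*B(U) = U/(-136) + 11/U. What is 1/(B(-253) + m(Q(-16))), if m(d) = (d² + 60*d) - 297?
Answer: -9384/2208941 ≈ -0.0042482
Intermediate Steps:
B(U) = -U/408 + 11/(3*U) (B(U) = (U/(-136) + 11/U)/3 = (U*(-1/136) + 11/U)/3 = (-U/136 + 11/U)/3 = (11/U - U/136)/3 = -U/408 + 11/(3*U))
m(d) = -297 + d² + 60*d
1/(B(-253) + m(Q(-16))) = 1/((1/408)*(1496 - 1*(-253)²)/(-253) + (-297 + 1² + 60*1)) = 1/((1/408)*(-1/253)*(1496 - 1*64009) + (-297 + 1 + 60)) = 1/((1/408)*(-1/253)*(1496 - 64009) - 236) = 1/((1/408)*(-1/253)*(-62513) - 236) = 1/(5683/9384 - 236) = 1/(-2208941/9384) = -9384/2208941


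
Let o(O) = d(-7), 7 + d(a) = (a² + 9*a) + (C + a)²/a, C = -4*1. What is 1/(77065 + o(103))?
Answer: 7/539187 ≈ 1.2983e-5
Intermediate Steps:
C = -4
d(a) = -7 + a² + 9*a + (-4 + a)²/a (d(a) = -7 + ((a² + 9*a) + (-4 + a)²/a) = -7 + (a² + 9*a + (-4 + a)²/a) = -7 + a² + 9*a + (-4 + a)²/a)
o(O) = -268/7 (o(O) = -15 + (-7)² + 10*(-7) + 16/(-7) = -15 + 49 - 70 + 16*(-⅐) = -15 + 49 - 70 - 16/7 = -268/7)
1/(77065 + o(103)) = 1/(77065 - 268/7) = 1/(539187/7) = 7/539187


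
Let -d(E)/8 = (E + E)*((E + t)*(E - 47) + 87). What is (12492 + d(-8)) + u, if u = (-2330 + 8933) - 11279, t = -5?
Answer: 110472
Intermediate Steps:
u = -4676 (u = 6603 - 11279 = -4676)
d(E) = -16*E*(87 + (-47 + E)*(-5 + E)) (d(E) = -8*(E + E)*((E - 5)*(E - 47) + 87) = -8*2*E*((-5 + E)*(-47 + E) + 87) = -8*2*E*((-47 + E)*(-5 + E) + 87) = -8*2*E*(87 + (-47 + E)*(-5 + E)) = -16*E*(87 + (-47 + E)*(-5 + E)))
(12492 + d(-8)) + u = (12492 + 16*(-8)*(-322 - 1*(-8)**2 + 52*(-8))) - 4676 = (12492 + 16*(-8)*(-322 - 1*64 - 416)) - 4676 = (12492 + 16*(-8)*(-322 - 64 - 416)) - 4676 = (12492 + 16*(-8)*(-802)) - 4676 = (12492 + 102656) - 4676 = 115148 - 4676 = 110472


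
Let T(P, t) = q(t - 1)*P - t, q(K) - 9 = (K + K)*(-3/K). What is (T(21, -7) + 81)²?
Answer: 22801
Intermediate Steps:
q(K) = 3 (q(K) = 9 + (K + K)*(-3/K) = 9 + (2*K)*(-3/K) = 9 - 6 = 3)
T(P, t) = -t + 3*P (T(P, t) = 3*P - t = -t + 3*P)
(T(21, -7) + 81)² = ((-1*(-7) + 3*21) + 81)² = ((7 + 63) + 81)² = (70 + 81)² = 151² = 22801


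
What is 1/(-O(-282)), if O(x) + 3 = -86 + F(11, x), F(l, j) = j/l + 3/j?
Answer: 1034/118545 ≈ 0.0087224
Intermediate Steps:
F(l, j) = 3/j + j/l
O(x) = -89 + 3/x + x/11 (O(x) = -3 + (-86 + (3/x + x/11)) = -3 + (-86 + 3/x + x/11) = -89 + 3/x + x/11)
1/(-O(-282)) = 1/(-(-89 + 3/(-282) + (1/11)*(-282))) = 1/(-(-89 + 3*(-1/282) - 282/11)) = 1/(-(-89 - 1/94 - 282/11)) = 1/(-1*(-118545/1034)) = 1/(118545/1034) = 1034/118545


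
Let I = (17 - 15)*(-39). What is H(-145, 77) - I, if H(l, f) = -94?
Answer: -16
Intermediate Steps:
I = -78 (I = 2*(-39) = -78)
H(-145, 77) - I = -94 - 1*(-78) = -94 + 78 = -16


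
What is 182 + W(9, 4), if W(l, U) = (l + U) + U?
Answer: 199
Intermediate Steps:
W(l, U) = l + 2*U (W(l, U) = (U + l) + U = l + 2*U)
182 + W(9, 4) = 182 + (9 + 2*4) = 182 + (9 + 8) = 182 + 17 = 199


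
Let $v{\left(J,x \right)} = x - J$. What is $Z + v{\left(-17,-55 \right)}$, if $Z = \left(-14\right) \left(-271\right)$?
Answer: $3756$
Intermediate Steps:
$Z = 3794$
$Z + v{\left(-17,-55 \right)} = 3794 - 38 = 3756$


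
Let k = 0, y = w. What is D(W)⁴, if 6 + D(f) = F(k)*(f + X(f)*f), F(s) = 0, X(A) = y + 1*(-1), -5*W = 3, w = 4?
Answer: 1296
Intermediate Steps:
y = 4
W = -⅗ (W = -⅕*3 = -⅗ ≈ -0.60000)
X(A) = 3 (X(A) = 4 + 1*(-1) = 4 - 1 = 3)
D(f) = -6 (D(f) = -6 + 0*(f + 3*f) = -6 + 0*(4*f) = -6 + 0 = -6)
D(W)⁴ = (-6)⁴ = 1296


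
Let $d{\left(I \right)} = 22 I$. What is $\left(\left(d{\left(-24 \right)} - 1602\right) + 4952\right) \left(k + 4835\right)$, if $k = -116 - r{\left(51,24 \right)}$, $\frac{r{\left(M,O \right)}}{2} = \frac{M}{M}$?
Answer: $13311374$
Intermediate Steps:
$r{\left(M,O \right)} = 2$ ($r{\left(M,O \right)} = 2 \frac{M}{M} = 2 \cdot 1 = 2$)
$k = -118$ ($k = -116 - 2 = -118$)
$\left(\left(d{\left(-24 \right)} - 1602\right) + 4952\right) \left(k + 4835\right) = \left(\left(22 \left(-24\right) - 1602\right) + 4952\right) \left(-118 + 4835\right) = \left(\left(-528 - 1602\right) + 4952\right) 4717 = \left(-2130 + 4952\right) 4717 = 2822 \cdot 4717 = 13311374$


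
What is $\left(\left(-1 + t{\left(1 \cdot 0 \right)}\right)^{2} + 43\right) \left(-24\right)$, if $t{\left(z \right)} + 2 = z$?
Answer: $-1248$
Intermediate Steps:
$t{\left(z \right)} = -2 + z$
$\left(\left(-1 + t{\left(1 \cdot 0 \right)}\right)^{2} + 43\right) \left(-24\right) = \left(\left(-1 + \left(-2 + 1 \cdot 0\right)\right)^{2} + 43\right) \left(-24\right) = \left(\left(-1 + \left(-2 + 0\right)\right)^{2} + 43\right) \left(-24\right) = \left(\left(-1 - 2\right)^{2} + 43\right) \left(-24\right) = \left(\left(-3\right)^{2} + 43\right) \left(-24\right) = \left(9 + 43\right) \left(-24\right) = 52 \left(-24\right) = -1248$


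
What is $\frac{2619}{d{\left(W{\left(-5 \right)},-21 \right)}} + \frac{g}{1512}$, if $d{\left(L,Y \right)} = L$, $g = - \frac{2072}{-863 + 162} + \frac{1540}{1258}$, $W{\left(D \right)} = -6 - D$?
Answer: $- \frac{124717517861}{47620332} \approx -2619.0$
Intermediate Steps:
$g = \frac{1843058}{440929}$ ($g = - \frac{2072}{-701} + 1540 \cdot \frac{1}{1258} = \left(-2072\right) \left(- \frac{1}{701}\right) + \frac{770}{629} = \frac{2072}{701} + \frac{770}{629} = \frac{1843058}{440929} \approx 4.1799$)
$\frac{2619}{d{\left(W{\left(-5 \right)},-21 \right)}} + \frac{g}{1512} = \frac{2619}{-6 - -5} + \frac{1843058}{440929 \cdot 1512} = \frac{2619}{-6 + 5} + \frac{1843058}{440929} \cdot \frac{1}{1512} = \frac{2619}{-1} + \frac{131647}{47620332} = 2619 \left(-1\right) + \frac{131647}{47620332} = -2619 + \frac{131647}{47620332} = - \frac{124717517861}{47620332}$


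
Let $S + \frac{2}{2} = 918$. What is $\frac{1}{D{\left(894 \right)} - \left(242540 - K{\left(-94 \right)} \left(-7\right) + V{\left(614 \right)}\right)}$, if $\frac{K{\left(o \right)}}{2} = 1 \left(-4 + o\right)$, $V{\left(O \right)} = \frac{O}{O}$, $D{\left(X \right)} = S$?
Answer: $- \frac{1}{240252} \approx -4.1623 \cdot 10^{-6}$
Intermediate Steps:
$S = 917$ ($S = -1 + 918 = 917$)
$D{\left(X \right)} = 917$
$V{\left(O \right)} = 1$
$K{\left(o \right)} = -8 + 2 o$ ($K{\left(o \right)} = 2 \cdot 1 \left(-4 + o\right) = 2 \left(-4 + o\right) = -8 + 2 o$)
$\frac{1}{D{\left(894 \right)} - \left(242540 - K{\left(-94 \right)} \left(-7\right) + V{\left(614 \right)}\right)} = \frac{1}{917 - \left(242541 - \left(-8 + 2 \left(-94\right)\right) \left(-7\right)\right)} = \frac{1}{917 - \left(242541 - \left(-8 - 188\right) \left(-7\right)\right)} = \frac{1}{917 - 241169} = \frac{1}{-240252} = - \frac{1}{240252}$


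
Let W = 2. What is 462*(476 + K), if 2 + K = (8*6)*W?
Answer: 263340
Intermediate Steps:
K = 94 (K = -2 + (8*6)*2 = -2 + 48*2 = -2 + 96 = 94)
462*(476 + K) = 462*(476 + 94) = 462*570 = 263340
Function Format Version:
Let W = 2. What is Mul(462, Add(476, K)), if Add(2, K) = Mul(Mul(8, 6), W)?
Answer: 263340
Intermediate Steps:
K = 94 (K = Add(-2, Mul(Mul(8, 6), 2)) = Add(-2, Mul(48, 2)) = Add(-2, 96) = 94)
Mul(462, Add(476, K)) = Mul(462, Add(476, 94)) = Mul(462, 570) = 263340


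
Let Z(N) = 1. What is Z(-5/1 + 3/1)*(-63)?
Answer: -63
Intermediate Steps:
Z(-5/1 + 3/1)*(-63) = 1*(-63) = -63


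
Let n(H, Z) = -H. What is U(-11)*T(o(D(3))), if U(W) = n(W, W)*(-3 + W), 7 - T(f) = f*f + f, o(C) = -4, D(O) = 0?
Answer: 770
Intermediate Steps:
T(f) = 7 - f - f² (T(f) = 7 - (f*f + f) = 7 - (f² + f) = 7 - (f + f²) = 7 + (-f - f²) = 7 - f - f²)
U(W) = -W*(-3 + W) (U(W) = (-W)*(-3 + W) = -W*(-3 + W))
U(-11)*T(o(D(3))) = (-11*(3 - 1*(-11)))*(7 - 1*(-4) - 1*(-4)²) = (-11*(3 + 11))*(7 + 4 - 1*16) = (-11*14)*(7 + 4 - 16) = -154*(-5) = 770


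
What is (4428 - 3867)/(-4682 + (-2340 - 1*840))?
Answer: -561/7862 ≈ -0.071356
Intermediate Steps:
(4428 - 3867)/(-4682 + (-2340 - 1*840)) = 561/(-4682 + (-2340 - 840)) = 561/(-4682 - 3180) = 561/(-7862) = 561*(-1/7862) = -561/7862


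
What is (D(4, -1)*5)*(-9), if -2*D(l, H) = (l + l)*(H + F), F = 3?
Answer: 360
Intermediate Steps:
D(l, H) = -l*(3 + H) (D(l, H) = -(l + l)*(H + 3)/2 = -2*l*(3 + H)/2 = -l*(3 + H))
(D(4, -1)*5)*(-9) = (-1*4*(3 - 1)*5)*(-9) = (-1*4*2*5)*(-9) = -8*5*(-9) = -40*(-9) = 360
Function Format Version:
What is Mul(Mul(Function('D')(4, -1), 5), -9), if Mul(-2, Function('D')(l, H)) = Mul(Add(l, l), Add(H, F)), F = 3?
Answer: 360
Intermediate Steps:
Function('D')(l, H) = Mul(-1, l, Add(3, H)) (Function('D')(l, H) = Mul(Rational(-1, 2), Mul(Add(l, l), Add(H, 3))) = Mul(Rational(-1, 2), Mul(Mul(2, l), Add(3, H))) = Mul(Rational(-1, 2), Mul(2, l, Add(3, H))) = Mul(-1, l, Add(3, H)))
Mul(Mul(Function('D')(4, -1), 5), -9) = Mul(Mul(Mul(-1, 4, Add(3, -1)), 5), -9) = Mul(Mul(Mul(-1, 4, 2), 5), -9) = Mul(Mul(-8, 5), -9) = Mul(-40, -9) = 360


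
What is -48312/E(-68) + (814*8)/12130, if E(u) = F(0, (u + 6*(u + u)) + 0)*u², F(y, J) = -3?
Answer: 14090813/3505570 ≈ 4.0195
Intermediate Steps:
E(u) = -3*u²
-48312/E(-68) + (814*8)/12130 = -48312/((-3*(-68)²)) + (814*8)/12130 = -48312/((-3*4624)) + 6512*(1/12130) = -48312/(-13872) + 3256/6065 = -48312*(-1/13872) + 3256/6065 = 2013/578 + 3256/6065 = 14090813/3505570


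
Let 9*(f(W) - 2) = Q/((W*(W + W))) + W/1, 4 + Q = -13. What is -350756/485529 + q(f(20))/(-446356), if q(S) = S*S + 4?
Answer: -2705575101307287827/3744900558558720000 ≈ -0.72247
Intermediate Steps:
Q = -17 (Q = -4 - 13 = -17)
f(W) = 2 - 17/(18*W²) + W/9 (f(W) = 2 + (-17*1/(W*(W + W)) + W/1)/9 = 2 + (-17*1/(2*W²) + W*1)/9 = 2 + (-17*1/(2*W²) + W)/9 = 2 + (-17/(2*W²) + W)/9 = 2 + (W - 17/(2*W²))/9 = 2 + (-17/(18*W²) + W/9) = 2 - 17/(18*W²) + W/9)
q(S) = 4 + S² (q(S) = S² + 4 = 4 + S²)
-350756/485529 + q(f(20))/(-446356) = -350756/485529 + (4 + (2 - 17/18/20² + (⅑)*20)²)/(-446356) = -350756*1/485529 + (4 + (2 - 17/18*1/400 + 20/9)²)*(-1/446356) = -350756/485529 + (4 + (2 - 17/7200 + 20/9)²)*(-1/446356) = -350756/485529 + (4 + (30383/7200)²)*(-1/446356) = -350756/485529 + (4 + 923126689/51840000)*(-1/446356) = -350756/485529 + (1130486689/51840000)*(-1/446356) = -350756/485529 - 1130486689/23139095040000 = -2705575101307287827/3744900558558720000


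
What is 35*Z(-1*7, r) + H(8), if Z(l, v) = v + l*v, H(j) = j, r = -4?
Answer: 848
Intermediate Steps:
35*Z(-1*7, r) + H(8) = 35*(-4*(1 - 1*7)) + 8 = 35*(-4*(1 - 7)) + 8 = 35*(-4*(-6)) + 8 = 35*24 + 8 = 840 + 8 = 848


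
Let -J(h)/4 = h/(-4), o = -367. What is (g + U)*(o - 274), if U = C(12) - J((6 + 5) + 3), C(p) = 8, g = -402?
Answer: 261528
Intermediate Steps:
J(h) = h (J(h) = -4*h/(-4) = -4*h*(-1)/4 = -(-1)*h = h)
U = -6 (U = 8 - ((6 + 5) + 3) = 8 - (11 + 3) = 8 - 1*14 = 8 - 14 = -6)
(g + U)*(o - 274) = (-402 - 6)*(-367 - 274) = -408*(-641) = 261528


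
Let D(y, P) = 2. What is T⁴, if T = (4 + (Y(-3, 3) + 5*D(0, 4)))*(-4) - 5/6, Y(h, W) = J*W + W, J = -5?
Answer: 7890481/1296 ≈ 6088.3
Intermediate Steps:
Y(h, W) = -4*W (Y(h, W) = -5*W + W = -4*W)
T = -53/6 (T = (4 + (-4*3 + 5*2))*(-4) - 5/6 = (4 + (-12 + 10))*(-4) + (⅙)*(-5) = (4 - 2)*(-4) - ⅚ = 2*(-4) - ⅚ = -8 - ⅚ = -53/6 ≈ -8.8333)
T⁴ = (-53/6)⁴ = 7890481/1296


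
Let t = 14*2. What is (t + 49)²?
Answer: 5929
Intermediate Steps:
t = 28
(t + 49)² = (28 + 49)² = 77² = 5929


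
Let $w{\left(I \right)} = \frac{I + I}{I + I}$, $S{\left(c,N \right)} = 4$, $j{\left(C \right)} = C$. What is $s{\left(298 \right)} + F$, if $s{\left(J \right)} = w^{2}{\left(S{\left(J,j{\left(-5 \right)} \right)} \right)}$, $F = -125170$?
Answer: $-125169$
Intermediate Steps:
$w{\left(I \right)} = 1$ ($w{\left(I \right)} = \frac{2 I}{2 I} = 2 I \frac{1}{2 I} = 1$)
$s{\left(J \right)} = 1$ ($s{\left(J \right)} = 1^{2} = 1$)
$s{\left(298 \right)} + F = 1 - 125170 = -125169$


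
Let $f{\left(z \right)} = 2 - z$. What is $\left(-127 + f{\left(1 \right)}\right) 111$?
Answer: $-13986$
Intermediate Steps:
$\left(-127 + f{\left(1 \right)}\right) 111 = \left(-127 + \left(2 - 1\right)\right) 111 = \left(-127 + 1\right) 111 = \left(-126\right) 111 = -13986$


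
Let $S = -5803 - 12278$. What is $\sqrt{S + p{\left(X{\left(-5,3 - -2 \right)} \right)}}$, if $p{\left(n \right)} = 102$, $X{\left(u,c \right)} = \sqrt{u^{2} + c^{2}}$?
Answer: $i \sqrt{17979} \approx 134.09 i$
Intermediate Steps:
$X{\left(u,c \right)} = \sqrt{c^{2} + u^{2}}$
$S = -18081$
$\sqrt{S + p{\left(X{\left(-5,3 - -2 \right)} \right)}} = \sqrt{-18081 + 102} = \sqrt{-17979} = i \sqrt{17979}$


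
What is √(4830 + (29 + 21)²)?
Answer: √7330 ≈ 85.615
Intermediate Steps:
√(4830 + (29 + 21)²) = √(4830 + 50²) = √(4830 + 2500) = √7330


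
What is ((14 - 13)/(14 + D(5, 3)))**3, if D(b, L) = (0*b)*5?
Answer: 1/2744 ≈ 0.00036443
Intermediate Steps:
D(b, L) = 0 (D(b, L) = 0*5 = 0)
((14 - 13)/(14 + D(5, 3)))**3 = ((14 - 13)/(14 + 0))**3 = (1/14)**3 = 1/2744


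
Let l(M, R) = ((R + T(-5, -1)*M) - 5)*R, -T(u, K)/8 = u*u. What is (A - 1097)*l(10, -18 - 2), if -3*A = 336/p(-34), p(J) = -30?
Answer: -44277300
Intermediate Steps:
T(u, K) = -8*u² (T(u, K) = -8*u*u = -8*u²)
l(M, R) = R*(-5 + R - 200*M) (l(M, R) = ((R + (-8*(-5)²)*M) - 5)*R = ((R + (-8*25)*M) - 5)*R = ((R - 200*M) - 5)*R = (-5 + R - 200*M)*R = R*(-5 + R - 200*M))
A = 56/15 (A = -112/(-30) = -112*(-1)/30 = -⅓*(-56/5) = 56/15 ≈ 3.7333)
(A - 1097)*l(10, -18 - 2) = (56/15 - 1097)*((-18 - 2)*(-5 + (-18 - 2) - 200*10)) = -(-65596)*(-5 - 20 - 2000)/3 = -(-65596)*(-2025)/3 = -16399/15*40500 = -44277300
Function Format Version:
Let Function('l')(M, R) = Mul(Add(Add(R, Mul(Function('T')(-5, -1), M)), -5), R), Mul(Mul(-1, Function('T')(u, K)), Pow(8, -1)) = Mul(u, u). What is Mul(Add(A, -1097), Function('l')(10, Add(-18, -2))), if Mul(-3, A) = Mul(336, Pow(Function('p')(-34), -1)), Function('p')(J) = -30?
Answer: -44277300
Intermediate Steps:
Function('T')(u, K) = Mul(-8, Pow(u, 2)) (Function('T')(u, K) = Mul(-8, Mul(u, u)) = Mul(-8, Pow(u, 2)))
Function('l')(M, R) = Mul(R, Add(-5, R, Mul(-200, M))) (Function('l')(M, R) = Mul(Add(Add(R, Mul(Mul(-8, Pow(-5, 2)), M)), -5), R) = Mul(Add(Add(R, Mul(Mul(-8, 25), M)), -5), R) = Mul(Add(Add(R, Mul(-200, M)), -5), R) = Mul(Add(-5, R, Mul(-200, M)), R) = Mul(R, Add(-5, R, Mul(-200, M))))
A = Rational(56, 15) (A = Mul(Rational(-1, 3), Mul(336, Pow(-30, -1))) = Mul(Rational(-1, 3), Mul(336, Rational(-1, 30))) = Mul(Rational(-1, 3), Rational(-56, 5)) = Rational(56, 15) ≈ 3.7333)
Mul(Add(A, -1097), Function('l')(10, Add(-18, -2))) = Mul(Add(Rational(56, 15), -1097), Mul(Add(-18, -2), Add(-5, Add(-18, -2), Mul(-200, 10)))) = Mul(Rational(-16399, 15), Mul(-20, Add(-5, -20, -2000))) = Mul(Rational(-16399, 15), Mul(-20, -2025)) = Mul(Rational(-16399, 15), 40500) = -44277300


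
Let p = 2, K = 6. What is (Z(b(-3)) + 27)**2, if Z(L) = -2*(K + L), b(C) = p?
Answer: 121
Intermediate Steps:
b(C) = 2
Z(L) = -12 - 2*L (Z(L) = -2*(6 + L) = -12 - 2*L)
(Z(b(-3)) + 27)**2 = ((-12 - 2*2) + 27)**2 = ((-12 - 4) + 27)**2 = (-16 + 27)**2 = 11**2 = 121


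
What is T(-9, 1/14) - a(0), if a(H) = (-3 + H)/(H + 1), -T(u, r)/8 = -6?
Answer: 51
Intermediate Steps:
T(u, r) = 48 (T(u, r) = -8*(-6) = 48)
a(H) = (-3 + H)/(1 + H)
T(-9, 1/14) - a(0) = 48 - (-3 + 0)/(1 + 0) = 48 - (-3)/1 = 48 - (-3) = 48 - 1*(-3) = 48 + 3 = 51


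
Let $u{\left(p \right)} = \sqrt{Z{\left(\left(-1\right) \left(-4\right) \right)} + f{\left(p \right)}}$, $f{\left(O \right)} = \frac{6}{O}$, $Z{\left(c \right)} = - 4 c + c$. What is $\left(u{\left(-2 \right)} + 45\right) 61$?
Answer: $2745 + 61 i \sqrt{15} \approx 2745.0 + 236.25 i$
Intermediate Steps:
$Z{\left(c \right)} = - 3 c$
$u{\left(p \right)} = \sqrt{-12 + \frac{6}{p}}$ ($u{\left(p \right)} = \sqrt{- 3 \left(\left(-1\right) \left(-4\right)\right) + \frac{6}{p}} = \sqrt{\left(-3\right) 4 + \frac{6}{p}} = \sqrt{-12 + \frac{6}{p}}$)
$\left(u{\left(-2 \right)} + 45\right) 61 = \left(\sqrt{-12 + \frac{6}{-2}} + 45\right) 61 = \left(\sqrt{-12 + 6 \left(- \frac{1}{2}\right)} + 45\right) 61 = \left(\sqrt{-12 - 3} + 45\right) 61 = \left(\sqrt{-15} + 45\right) 61 = \left(i \sqrt{15} + 45\right) 61 = \left(45 + i \sqrt{15}\right) 61 = 2745 + 61 i \sqrt{15}$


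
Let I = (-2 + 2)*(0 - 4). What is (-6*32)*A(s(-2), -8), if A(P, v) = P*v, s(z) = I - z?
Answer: 3072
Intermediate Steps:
I = 0 (I = 0*(-4) = 0)
s(z) = -z (s(z) = 0 - z = -z)
(-6*32)*A(s(-2), -8) = (-6*32)*(-1*(-2)*(-8)) = -384*(-8) = -192*(-16) = 3072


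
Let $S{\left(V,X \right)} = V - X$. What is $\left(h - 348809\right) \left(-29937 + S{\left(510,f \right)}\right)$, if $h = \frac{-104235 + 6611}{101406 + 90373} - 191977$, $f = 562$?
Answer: $\frac{3110204051084902}{191779} \approx 1.6218 \cdot 10^{10}$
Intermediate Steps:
$h = - \frac{36817254707}{191779}$ ($h = - \frac{97624}{191779} - 191977 = - \frac{36817254707}{191779} \approx -1.9198 \cdot 10^{5}$)
$\left(h - 348809\right) \left(-29937 + S{\left(510,f \right)}\right) = \left(- \frac{36817254707}{191779} - 348809\right) \left(-29937 + \left(510 - 562\right)\right) = - \frac{103711495918 \left(-29937 + \left(510 - 562\right)\right)}{191779} = - \frac{103711495918 \left(-29937 - 52\right)}{191779} = \left(- \frac{103711495918}{191779}\right) \left(-29989\right) = \frac{3110204051084902}{191779}$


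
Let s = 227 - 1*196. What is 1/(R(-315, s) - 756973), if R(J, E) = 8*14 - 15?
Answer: -1/756876 ≈ -1.3212e-6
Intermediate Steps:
s = 31 (s = 227 - 196 = 31)
R(J, E) = 97 (R(J, E) = 112 - 15 = 97)
1/(R(-315, s) - 756973) = 1/(97 - 756973) = 1/(-756876) = -1/756876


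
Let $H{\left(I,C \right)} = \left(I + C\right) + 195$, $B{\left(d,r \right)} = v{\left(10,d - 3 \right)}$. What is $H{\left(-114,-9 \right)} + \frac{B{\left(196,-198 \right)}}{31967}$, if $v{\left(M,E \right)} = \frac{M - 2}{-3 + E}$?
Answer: $\frac{218654284}{3036865} \approx 72.0$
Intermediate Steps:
$v{\left(M,E \right)} = \frac{-2 + M}{-3 + E}$
$B{\left(d,r \right)} = \frac{8}{-6 + d}$ ($B{\left(d,r \right)} = \frac{-2 + 10}{-3 + \left(d - 3\right)} = \frac{1}{-3 + \left(d - 3\right)} 8 = \frac{1}{-3 + \left(-3 + d\right)} 8 = \frac{1}{-6 + d} 8 = \frac{8}{-6 + d}$)
$H{\left(I,C \right)} = 195 + C + I$ ($H{\left(I,C \right)} = \left(C + I\right) + 195 = 195 + C + I$)
$H{\left(-114,-9 \right)} + \frac{B{\left(196,-198 \right)}}{31967} = \left(195 - 9 - 114\right) + \frac{8 \frac{1}{-6 + 196}}{31967} = 72 + \frac{8}{190} \cdot \frac{1}{31967} = 72 + 8 \cdot \frac{1}{190} \cdot \frac{1}{31967} = 72 + \frac{4}{95} \cdot \frac{1}{31967} = 72 + \frac{4}{3036865} = \frac{218654284}{3036865}$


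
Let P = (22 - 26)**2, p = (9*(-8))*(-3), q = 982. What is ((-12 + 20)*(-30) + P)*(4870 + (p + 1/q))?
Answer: -559378736/491 ≈ -1.1393e+6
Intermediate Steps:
p = 216 (p = -72*(-3) = 216)
P = 16 (P = (-4)**2 = 16)
((-12 + 20)*(-30) + P)*(4870 + (p + 1/q)) = ((-12 + 20)*(-30) + 16)*(4870 + (216 + 1/982)) = (8*(-30) + 16)*(4870 + (216 + 1/982)) = (-240 + 16)*(4870 + 212113/982) = -224*4994453/982 = -559378736/491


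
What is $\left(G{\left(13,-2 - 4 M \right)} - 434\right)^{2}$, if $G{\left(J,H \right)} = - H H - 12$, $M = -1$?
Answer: $202500$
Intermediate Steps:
$G{\left(J,H \right)} = -12 - H^{2}$ ($G{\left(J,H \right)} = - H^{2} - 12 = -12 - H^{2}$)
$\left(G{\left(13,-2 - 4 M \right)} - 434\right)^{2} = \left(\left(-12 - \left(-2 - -4\right)^{2}\right) - 434\right)^{2} = \left(\left(-12 - \left(-2 + 4\right)^{2}\right) - 434\right)^{2} = \left(\left(-12 - 2^{2}\right) - 434\right)^{2} = \left(\left(-12 - 4\right) - 434\right)^{2} = \left(-16 - 434\right)^{2} = \left(-450\right)^{2} = 202500$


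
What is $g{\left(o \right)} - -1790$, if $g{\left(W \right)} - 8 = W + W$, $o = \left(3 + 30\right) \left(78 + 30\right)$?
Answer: $8926$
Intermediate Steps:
$o = 3564$ ($o = 33 \cdot 108 = 3564$)
$g{\left(W \right)} = 8 + 2 W$ ($g{\left(W \right)} = 8 + \left(W + W\right) = 8 + 2 W$)
$g{\left(o \right)} - -1790 = \left(8 + 2 \cdot 3564\right) - -1790 = \left(8 + 7128\right) + 1790 = 7136 + 1790 = 8926$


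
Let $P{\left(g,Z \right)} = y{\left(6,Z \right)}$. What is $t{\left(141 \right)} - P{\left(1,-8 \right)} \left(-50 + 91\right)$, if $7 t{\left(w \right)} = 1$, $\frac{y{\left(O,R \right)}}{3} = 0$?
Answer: $\frac{1}{7} \approx 0.14286$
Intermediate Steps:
$y{\left(O,R \right)} = 0$ ($y{\left(O,R \right)} = 3 \cdot 0 = 0$)
$t{\left(w \right)} = \frac{1}{7}$ ($t{\left(w \right)} = \frac{1}{7} \cdot 1 = \frac{1}{7}$)
$P{\left(g,Z \right)} = 0$
$t{\left(141 \right)} - P{\left(1,-8 \right)} \left(-50 + 91\right) = \frac{1}{7} - 0 \left(-50 + 91\right) = \frac{1}{7} - 0 \cdot 41 = \frac{1}{7} - 0 = \frac{1}{7} + 0 = \frac{1}{7}$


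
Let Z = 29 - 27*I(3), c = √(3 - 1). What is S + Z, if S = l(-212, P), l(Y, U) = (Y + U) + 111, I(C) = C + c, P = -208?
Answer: -361 - 27*√2 ≈ -399.18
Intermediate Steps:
c = √2 ≈ 1.4142
I(C) = C + √2
Z = -52 - 27*√2 (Z = 29 - 27*(3 + √2) = 29 + (-81 - 27*√2) = -52 - 27*√2 ≈ -90.184)
l(Y, U) = 111 + U + Y (l(Y, U) = (U + Y) + 111 = 111 + U + Y)
S = -309 (S = 111 - 208 - 212 = -309)
S + Z = -309 + (-52 - 27*√2) = -361 - 27*√2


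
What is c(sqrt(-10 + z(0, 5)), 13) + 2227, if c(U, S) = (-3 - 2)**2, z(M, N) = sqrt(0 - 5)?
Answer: 2252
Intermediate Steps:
z(M, N) = I*sqrt(5) (z(M, N) = sqrt(-5) = I*sqrt(5))
c(U, S) = 25 (c(U, S) = (-5)**2 = 25)
c(sqrt(-10 + z(0, 5)), 13) + 2227 = 25 + 2227 = 2252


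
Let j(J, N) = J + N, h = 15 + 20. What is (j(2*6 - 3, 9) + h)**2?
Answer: 2809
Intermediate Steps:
h = 35
(j(2*6 - 3, 9) + h)**2 = (((2*6 - 3) + 9) + 35)**2 = (((12 - 3) + 9) + 35)**2 = ((9 + 9) + 35)**2 = (18 + 35)**2 = 53**2 = 2809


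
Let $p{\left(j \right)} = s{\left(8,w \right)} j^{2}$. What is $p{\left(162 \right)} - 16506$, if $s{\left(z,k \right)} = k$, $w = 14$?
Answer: $350910$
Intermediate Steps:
$p{\left(j \right)} = 14 j^{2}$
$p{\left(162 \right)} - 16506 = 14 \cdot 162^{2} - 16506 = 14 \cdot 26244 - 16506 = 367416 - 16506 = 350910$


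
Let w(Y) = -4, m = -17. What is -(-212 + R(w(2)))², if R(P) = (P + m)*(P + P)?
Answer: -1936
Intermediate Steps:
R(P) = 2*P*(-17 + P) (R(P) = (P - 17)*(P + P) = (-17 + P)*(2*P) = 2*P*(-17 + P))
-(-212 + R(w(2)))² = -(-212 + 2*(-4)*(-17 - 4))² = -(-212 + 2*(-4)*(-21))² = -(-212 + 168)² = -1*(-44)² = -1*1936 = -1936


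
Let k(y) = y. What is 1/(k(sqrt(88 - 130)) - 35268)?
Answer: -5878/207305311 - I*sqrt(42)/1243831866 ≈ -2.8354e-5 - 5.2103e-9*I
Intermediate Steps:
1/(k(sqrt(88 - 130)) - 35268) = 1/(sqrt(88 - 130) - 35268) = 1/(sqrt(-42) - 35268) = 1/(I*sqrt(42) - 35268) = 1/(-35268 + I*sqrt(42))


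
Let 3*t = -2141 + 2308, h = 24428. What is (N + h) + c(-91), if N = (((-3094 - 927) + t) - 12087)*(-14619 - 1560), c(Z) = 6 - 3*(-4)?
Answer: 259735147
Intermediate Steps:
c(Z) = 18 (c(Z) = 6 + 12 = 18)
t = 167/3 (t = (-2141 + 2308)/3 = (1/3)*167 = 167/3 ≈ 55.667)
N = 259710701 (N = (((-3094 - 927) + 167/3) - 12087)*(-14619 - 1560) = ((-4021 + 167/3) - 12087)*(-16179) = (-11896/3 - 12087)*(-16179) = -48157/3*(-16179) = 259710701)
(N + h) + c(-91) = (259710701 + 24428) + 18 = 259735129 + 18 = 259735147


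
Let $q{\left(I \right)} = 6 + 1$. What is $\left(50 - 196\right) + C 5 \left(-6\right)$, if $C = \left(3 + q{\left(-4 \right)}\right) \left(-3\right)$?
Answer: $754$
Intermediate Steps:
$q{\left(I \right)} = 7$
$C = -30$ ($C = \left(3 + 7\right) \left(-3\right) = 10 \left(-3\right) = -30$)
$\left(50 - 196\right) + C 5 \left(-6\right) = \left(50 - 196\right) + \left(-30\right) 5 \left(-6\right) = -146 - -900 = -146 + 900 = 754$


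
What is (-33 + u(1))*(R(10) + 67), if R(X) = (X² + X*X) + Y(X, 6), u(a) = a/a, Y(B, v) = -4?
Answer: -8416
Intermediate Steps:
u(a) = 1
R(X) = -4 + 2*X² (R(X) = (X² + X*X) - 4 = (X² + X²) - 4 = 2*X² - 4 = -4 + 2*X²)
(-33 + u(1))*(R(10) + 67) = (-33 + 1)*((-4 + 2*10²) + 67) = -32*((-4 + 2*100) + 67) = -32*((-4 + 200) + 67) = -32*(196 + 67) = -32*263 = -8416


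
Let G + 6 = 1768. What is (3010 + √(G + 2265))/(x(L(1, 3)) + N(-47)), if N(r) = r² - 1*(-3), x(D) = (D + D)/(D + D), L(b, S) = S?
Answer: 3010/2213 + √4027/2213 ≈ 1.3888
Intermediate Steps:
G = 1762 (G = -6 + 1768 = 1762)
x(D) = 1 (x(D) = (2*D)/((2*D)) = (2*D)*(1/(2*D)) = 1)
N(r) = 3 + r² (N(r) = r² + 3 = 3 + r²)
(3010 + √(G + 2265))/(x(L(1, 3)) + N(-47)) = (3010 + √(1762 + 2265))/(1 + (3 + (-47)²)) = (3010 + √4027)/(1 + (3 + 2209)) = (3010 + √4027)/(1 + 2212) = (3010 + √4027)/2213 = (3010 + √4027)*(1/2213) = 3010/2213 + √4027/2213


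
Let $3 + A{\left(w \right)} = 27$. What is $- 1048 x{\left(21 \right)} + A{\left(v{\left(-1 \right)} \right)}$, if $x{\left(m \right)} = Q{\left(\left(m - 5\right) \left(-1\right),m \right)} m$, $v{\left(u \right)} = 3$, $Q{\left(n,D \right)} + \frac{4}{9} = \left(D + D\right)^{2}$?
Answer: $- \frac{116436920}{3} \approx -3.8812 \cdot 10^{7}$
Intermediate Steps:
$Q{\left(n,D \right)} = - \frac{4}{9} + 4 D^{2}$ ($Q{\left(n,D \right)} = - \frac{4}{9} + \left(D + D\right)^{2} = - \frac{4}{9} + \left(2 D\right)^{2} = - \frac{4}{9} + 4 D^{2}$)
$A{\left(w \right)} = 24$ ($A{\left(w \right)} = -3 + 27 = 24$)
$x{\left(m \right)} = m \left(- \frac{4}{9} + 4 m^{2}\right)$ ($x{\left(m \right)} = \left(- \frac{4}{9} + 4 m^{2}\right) m = m \left(- \frac{4}{9} + 4 m^{2}\right)$)
$- 1048 x{\left(21 \right)} + A{\left(v{\left(-1 \right)} \right)} = - 1048 \cdot 4 \cdot 21 \left(- \frac{1}{9} + 21^{2}\right) + 24 = - 1048 \cdot 4 \cdot 21 \left(- \frac{1}{9} + 441\right) + 24 = - 1048 \cdot 4 \cdot 21 \cdot \frac{3968}{9} + 24 = \left(-1048\right) \frac{111104}{3} + 24 = - \frac{116436992}{3} + 24 = - \frac{116436920}{3}$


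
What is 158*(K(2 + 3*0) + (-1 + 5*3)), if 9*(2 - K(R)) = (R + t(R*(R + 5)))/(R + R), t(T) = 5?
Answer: 44951/18 ≈ 2497.3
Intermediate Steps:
K(R) = 2 - (5 + R)/(18*R) (K(R) = 2 - (R + 5)/(9*(R + R)) = 2 - (5 + R)/(9*(2*R)) = 2 - (5 + R)*1/(2*R)/9 = 2 - (5 + R)/(18*R))
158*(K(2 + 3*0) + (-1 + 5*3)) = 158*(5*(-1 + 7*(2 + 3*0))/(18*(2 + 3*0)) + (-1 + 5*3)) = 158*(5*(-1 + 7*(2 + 0))/(18*(2 + 0)) + (-1 + 15)) = 158*((5/18)*(-1 + 7*2)/2 + 14) = 158*((5/18)*(1/2)*(-1 + 14) + 14) = 158*((5/18)*(1/2)*13 + 14) = 158*(65/36 + 14) = 158*(569/36) = 44951/18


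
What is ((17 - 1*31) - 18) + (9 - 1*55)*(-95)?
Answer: 4338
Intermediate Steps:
((17 - 1*31) - 18) + (9 - 1*55)*(-95) = ((17 - 31) - 18) + (9 - 55)*(-95) = (-14 - 18) - 46*(-95) = -32 + 4370 = 4338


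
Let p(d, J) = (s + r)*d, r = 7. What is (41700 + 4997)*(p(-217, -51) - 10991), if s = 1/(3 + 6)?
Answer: -5267748479/9 ≈ -5.8531e+8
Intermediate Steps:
s = ⅑ (s = 1/9 = ⅑ ≈ 0.11111)
p(d, J) = 64*d/9 (p(d, J) = (⅑ + 7)*d = 64*d/9)
(41700 + 4997)*(p(-217, -51) - 10991) = (41700 + 4997)*((64/9)*(-217) - 10991) = 46697*(-13888/9 - 10991) = 46697*(-112807/9) = -5267748479/9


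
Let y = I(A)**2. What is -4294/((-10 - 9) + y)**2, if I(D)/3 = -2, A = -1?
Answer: -4294/289 ≈ -14.858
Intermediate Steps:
I(D) = -6 (I(D) = 3*(-2) = -6)
y = 36 (y = (-6)**2 = 36)
-4294/((-10 - 9) + y)**2 = -4294/((-10 - 9) + 36)**2 = -4294/(-19 + 36)**2 = -4294/(17**2) = -4294/289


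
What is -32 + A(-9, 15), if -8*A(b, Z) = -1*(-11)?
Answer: -267/8 ≈ -33.375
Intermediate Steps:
A(b, Z) = -11/8 (A(b, Z) = -(-1)*(-11)/8 = -1/8*11 = -11/8)
-32 + A(-9, 15) = -32 - 11/8 = -267/8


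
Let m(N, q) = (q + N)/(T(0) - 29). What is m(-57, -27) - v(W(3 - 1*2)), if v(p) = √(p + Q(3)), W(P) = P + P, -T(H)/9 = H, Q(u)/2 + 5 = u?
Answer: 84/29 - I*√2 ≈ 2.8966 - 1.4142*I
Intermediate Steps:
Q(u) = -10 + 2*u
T(H) = -9*H
m(N, q) = -N/29 - q/29 (m(N, q) = (q + N)/(-9*0 - 29) = (N + q)/(0 - 29) = (N + q)/(-29) = (N + q)*(-1/29) = -N/29 - q/29)
W(P) = 2*P
v(p) = √(-4 + p) (v(p) = √(p + (-10 + 2*3)) = √(p + (-10 + 6)) = √(p - 4) = √(-4 + p))
m(-57, -27) - v(W(3 - 1*2)) = (-1/29*(-57) - 1/29*(-27)) - √(-4 + 2*(3 - 1*2)) = (57/29 + 27/29) - √(-4 + 2*(3 - 2)) = 84/29 - √(-4 + 2*1) = 84/29 - √(-4 + 2) = 84/29 - √(-2) = 84/29 - I*√2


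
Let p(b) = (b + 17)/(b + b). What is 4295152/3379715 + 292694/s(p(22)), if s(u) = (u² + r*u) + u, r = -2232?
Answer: -379739473453712/2586749368125 ≈ -146.80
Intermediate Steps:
p(b) = (17 + b)/(2*b) (p(b) = (17 + b)/((2*b)) = (17 + b)*(1/(2*b)) = (17 + b)/(2*b))
s(u) = u² - 2231*u (s(u) = (u² - 2232*u) + u = u² - 2231*u)
4295152/3379715 + 292694/s(p(22)) = 4295152/3379715 + 292694/((((½)*(17 + 22)/22)*(-2231 + (½)*(17 + 22)/22))) = 4295152*(1/3379715) + 292694/((((½)*(1/22)*39)*(-2231 + (½)*(1/22)*39))) = 4295152/3379715 + 292694/((39*(-2231 + 39/44)/44)) = 4295152/3379715 + 292694/(((39/44)*(-98125/44))) = 4295152/3379715 + 292694/(-3826875/1936) = 4295152/3379715 + 292694*(-1936/3826875) = 4295152/3379715 - 566655584/3826875 = -379739473453712/2586749368125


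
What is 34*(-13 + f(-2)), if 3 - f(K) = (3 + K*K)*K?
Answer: 136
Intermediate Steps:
f(K) = 3 - K*(3 + K**2) (f(K) = 3 - (3 + K*K)*K = 3 - (3 + K**2)*K = 3 - K*(3 + K**2))
34*(-13 + f(-2)) = 34*(-13 + (3 - 1*(-2)**3 - 3*(-2))) = 34*(-13 + (3 - 1*(-8) + 6)) = 34*(-13 + (3 + 8 + 6)) = 34*(-13 + 17) = 34*4 = 136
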